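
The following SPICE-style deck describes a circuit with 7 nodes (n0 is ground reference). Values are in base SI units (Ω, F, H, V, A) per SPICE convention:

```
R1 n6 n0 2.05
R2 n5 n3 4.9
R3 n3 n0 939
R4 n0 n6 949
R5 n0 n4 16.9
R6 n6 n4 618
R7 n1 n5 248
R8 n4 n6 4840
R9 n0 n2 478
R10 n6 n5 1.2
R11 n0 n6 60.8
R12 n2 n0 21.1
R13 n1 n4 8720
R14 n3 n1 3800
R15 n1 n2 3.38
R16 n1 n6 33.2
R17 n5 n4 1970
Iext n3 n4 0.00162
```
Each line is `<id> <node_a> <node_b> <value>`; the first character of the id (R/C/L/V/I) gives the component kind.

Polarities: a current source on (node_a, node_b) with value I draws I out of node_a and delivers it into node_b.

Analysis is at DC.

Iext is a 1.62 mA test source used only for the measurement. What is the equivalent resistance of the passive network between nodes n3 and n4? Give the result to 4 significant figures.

Element admittances at DC:
  Y(R1) = 0.4878 S between n6,n0
  Y(R2) = 0.2041 S between n5,n3
  Y(R3) = 0.001065 S between n3,n0
  Y(R4) = 0.001054 S between n0,n6
  Y(R5) = 0.05917 S between n0,n4
  Y(R6) = 0.001618 S between n6,n4
  Y(R7) = 0.004032 S between n1,n5
  Y(R8) = 0.0002066 S between n4,n6
  Y(R9) = 0.002092 S between n0,n2
  Y(R10) = 0.8333 S between n6,n5
  Y(R11) = 0.01645 S between n0,n6
  Y(R12) = 0.04739 S between n2,n0
  Y(R13) = 0.0001147 S between n1,n4
  Y(R14) = 0.0002632 S between n3,n1
  Y(R15) = 0.2959 S between n1,n2
  Y(R16) = 0.03012 S between n1,n6
  Y(R17) = 0.0005076 S between n5,n4
  Iext: injects 0.00162 A into n4 (from n3)
Assemble and solve the 6×6 MNA system:
  V(n1)=-0.001400  V(n2)=-0.001199  V(n3)=-0.01267  V(n4)=0.02616  V(n5)=-0.004808  V(n6)=-0.002919

R_eq = 23.97 Ω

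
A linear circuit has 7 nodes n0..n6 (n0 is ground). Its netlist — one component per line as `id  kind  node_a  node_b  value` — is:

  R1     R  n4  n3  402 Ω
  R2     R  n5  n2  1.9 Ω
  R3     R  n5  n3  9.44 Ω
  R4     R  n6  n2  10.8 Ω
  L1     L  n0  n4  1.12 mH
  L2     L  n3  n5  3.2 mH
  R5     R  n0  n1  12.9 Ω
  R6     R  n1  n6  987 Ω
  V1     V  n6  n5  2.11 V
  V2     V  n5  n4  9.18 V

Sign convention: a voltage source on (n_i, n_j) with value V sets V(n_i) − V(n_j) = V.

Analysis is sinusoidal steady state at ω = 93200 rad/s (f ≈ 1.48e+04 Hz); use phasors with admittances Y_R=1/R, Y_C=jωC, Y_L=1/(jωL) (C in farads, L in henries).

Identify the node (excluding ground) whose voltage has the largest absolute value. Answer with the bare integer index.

Apply KCL at each of the 6 non-ground nodes and solve the resulting linear system.
Node n1: branches {R5, R6} → V_1 = 0.1441-0.01504j
Node n2: branches {R2, R4} → V_2 = 9.374-1.166j
Node n3: branches {R1, R3, L2} → V_3 = 8.848-1.172j
Node n4: branches {R1, L1, V2} → V_4 = -0.1217-1.166j
Node n5: branches {R2, R3, L2, V1, V2} → V_5 = 9.058-1.166j
Node n6: branches {R4, R6, V1} → V_6 = 11.17-1.166j
Source currents: i(V1)=-0.1773+0.001166j, i(V2)=-0.03348+0.001182j

6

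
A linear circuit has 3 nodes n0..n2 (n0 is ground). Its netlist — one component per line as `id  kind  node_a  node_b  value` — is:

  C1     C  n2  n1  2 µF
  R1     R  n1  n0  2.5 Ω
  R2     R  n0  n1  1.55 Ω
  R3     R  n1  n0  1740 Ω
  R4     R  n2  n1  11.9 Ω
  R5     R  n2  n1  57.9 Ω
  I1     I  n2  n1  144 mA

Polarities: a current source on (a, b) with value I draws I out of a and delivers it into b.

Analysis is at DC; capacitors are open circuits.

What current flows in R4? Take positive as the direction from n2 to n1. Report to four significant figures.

-0.1194 A

MNA unknowns: 2 node voltages V₁..V_2
C1: Y=0.000 on G[2,1]
R1: Y=0.4000 on G[1,0]
R2: Y=0.6452 on G[0,1]
R3: Y=0.0005747 on G[1,0]
R4: Y=0.08403 on G[2,1]
R5: Y=0.01727 on G[2,1]
I1: z[2]−=0.144, z[1]+=0.144
solve → V1=0.000, V2=-1.421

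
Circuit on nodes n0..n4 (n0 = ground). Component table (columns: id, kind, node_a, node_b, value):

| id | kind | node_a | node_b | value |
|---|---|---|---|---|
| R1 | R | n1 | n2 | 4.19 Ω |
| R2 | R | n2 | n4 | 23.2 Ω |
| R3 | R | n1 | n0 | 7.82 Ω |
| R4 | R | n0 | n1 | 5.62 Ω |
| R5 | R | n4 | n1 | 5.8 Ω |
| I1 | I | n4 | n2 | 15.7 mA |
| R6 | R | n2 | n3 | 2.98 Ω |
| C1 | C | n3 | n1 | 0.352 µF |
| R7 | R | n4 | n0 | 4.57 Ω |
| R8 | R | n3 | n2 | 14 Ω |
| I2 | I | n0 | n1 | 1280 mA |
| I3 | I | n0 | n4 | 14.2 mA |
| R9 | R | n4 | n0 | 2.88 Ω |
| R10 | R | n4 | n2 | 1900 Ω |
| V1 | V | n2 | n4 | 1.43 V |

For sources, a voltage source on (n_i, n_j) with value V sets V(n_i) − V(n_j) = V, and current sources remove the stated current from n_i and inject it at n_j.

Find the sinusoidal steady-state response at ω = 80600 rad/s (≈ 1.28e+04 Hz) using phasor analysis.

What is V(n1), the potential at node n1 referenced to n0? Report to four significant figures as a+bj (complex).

Element admittances at ω=80600 rad/s:
  Y(R1) = 0.2387+0.000j S between n1,n2
  Y(R2) = 0.04310+0.000j S between n2,n4
  Y(R3) = 0.1279+0.000j S between n1,n0
  Y(R4) = 0.1779+0.000j S between n0,n1
  Y(R5) = 0.1724+0.000j S between n4,n1
  I1: injects 0.0157 A into n2 (from n4)
  Y(R6) = 0.3356+0.000j S between n2,n3
  Y(C1) = 0.000+0.02837j S between n3,n1
  Y(R7) = 0.2188+0.000j S between n4,n0
  Y(R8) = 0.07143+0.000j S between n3,n2
  I2: injects 1.28 A into n1 (from n0)
  I3: injects 0.0142 A into n4 (from n0)
  Y(R9) = 0.3472+0.000j S between n4,n0
  Y(R10) = 0.0005263+0.000j S between n4,n2
  V1: constraint V(n2)−V(n4) = 1.43
Assemble and solve the 5×5 MNA system:
  V(n1)=2.726-0.01445j  V(n2)=2.244+0.007809j  V(n3)=2.248+0.04116j  V(n4)=0.8137+0.007809j
  i(V1)=0.06998+0.008259j

2.726-0.01445j V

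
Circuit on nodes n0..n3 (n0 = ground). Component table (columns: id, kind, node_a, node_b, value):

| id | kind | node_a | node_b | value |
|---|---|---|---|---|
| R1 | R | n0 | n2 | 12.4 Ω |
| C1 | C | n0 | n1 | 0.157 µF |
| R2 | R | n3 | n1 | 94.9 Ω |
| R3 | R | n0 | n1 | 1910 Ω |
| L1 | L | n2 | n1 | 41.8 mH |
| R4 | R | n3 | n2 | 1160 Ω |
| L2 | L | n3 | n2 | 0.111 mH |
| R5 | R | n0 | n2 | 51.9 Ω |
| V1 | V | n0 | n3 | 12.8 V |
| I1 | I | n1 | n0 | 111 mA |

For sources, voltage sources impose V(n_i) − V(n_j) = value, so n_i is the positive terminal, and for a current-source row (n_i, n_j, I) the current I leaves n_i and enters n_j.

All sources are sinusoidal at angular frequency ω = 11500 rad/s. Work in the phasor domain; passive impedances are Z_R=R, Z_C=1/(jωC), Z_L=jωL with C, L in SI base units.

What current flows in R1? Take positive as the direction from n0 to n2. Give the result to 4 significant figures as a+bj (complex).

1.018-0.1298j A

Apply KCL at each of the 3 non-ground nodes and solve the resulting linear system.
Node n1: branches {C1, R2, R3, L1, I1} → V_1 = -21.97+1.827j
Node n2: branches {R1, L1, R4, L2, R5} → V_2 = -12.62+1.610j
Node n3: branches {R2, R4, L2, V1} → V_3 = -12.80+0.000j
Source currents: i(V1)=-1.164+0.1221j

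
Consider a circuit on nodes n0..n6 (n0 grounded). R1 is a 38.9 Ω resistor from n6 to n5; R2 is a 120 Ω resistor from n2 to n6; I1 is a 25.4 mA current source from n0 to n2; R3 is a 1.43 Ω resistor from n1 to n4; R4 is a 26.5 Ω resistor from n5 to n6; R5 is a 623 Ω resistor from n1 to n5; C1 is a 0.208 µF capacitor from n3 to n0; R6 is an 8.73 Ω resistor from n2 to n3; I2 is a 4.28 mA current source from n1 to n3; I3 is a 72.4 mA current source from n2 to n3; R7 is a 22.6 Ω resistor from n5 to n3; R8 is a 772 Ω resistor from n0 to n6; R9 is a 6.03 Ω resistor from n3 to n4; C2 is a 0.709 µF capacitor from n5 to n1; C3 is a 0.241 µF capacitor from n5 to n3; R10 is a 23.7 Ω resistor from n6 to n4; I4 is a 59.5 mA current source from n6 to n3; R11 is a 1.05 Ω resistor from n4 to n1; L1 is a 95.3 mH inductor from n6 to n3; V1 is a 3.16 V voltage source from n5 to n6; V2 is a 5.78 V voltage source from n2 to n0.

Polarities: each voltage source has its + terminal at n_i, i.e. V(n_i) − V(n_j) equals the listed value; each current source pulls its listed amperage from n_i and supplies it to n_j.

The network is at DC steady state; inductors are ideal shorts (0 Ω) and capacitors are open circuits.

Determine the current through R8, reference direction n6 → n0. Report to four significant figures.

0.008164 A

MNA unknowns: 6 node voltages V₁..V_6 plus 3 source currents (L1, V1, V2)
R1: Y=0.02571 on G[6,5]
R2: Y=0.008333 on G[2,6]
I1: z[0]−=0.0254, z[2]+=0.0254
R3: Y=0.6993 on G[1,4]
R4: Y=0.03774 on G[5,6]
R5: Y=0.001605 on G[1,5]
C1: Y=0.000 on G[3,0]
R6: Y=0.1145 on G[2,3]
I2: z[1]−=0.00428, z[3]+=0.00428
I3: z[2]−=0.0724, z[3]+=0.0724
R7: Y=0.04425 on G[5,3]
R8: Y=0.001295 on G[0,6]
R9: Y=0.1658 on G[3,4]
C2: Y=0.000 on G[5,1]
C3: Y=0.000 on G[5,3]
R10: Y=0.04219 on G[6,4]
I4: z[6]−=0.0595, z[3]+=0.0595
R11: Y=0.9524 on G[4,1]
L1: row V6−V3=0, i_L1 at 6,3
V1: row V5−V6=3.16, i_V1 at 5,6
V2: row V2−V0=5.78, i_V2 at 2,0
solve → V1=6.307, V2=5.780, V3=6.303, V4=6.307, V5=9.463, V6=6.303
aux → i_L1=-0.2167, i_V1=-0.3454, i_V2=0.01724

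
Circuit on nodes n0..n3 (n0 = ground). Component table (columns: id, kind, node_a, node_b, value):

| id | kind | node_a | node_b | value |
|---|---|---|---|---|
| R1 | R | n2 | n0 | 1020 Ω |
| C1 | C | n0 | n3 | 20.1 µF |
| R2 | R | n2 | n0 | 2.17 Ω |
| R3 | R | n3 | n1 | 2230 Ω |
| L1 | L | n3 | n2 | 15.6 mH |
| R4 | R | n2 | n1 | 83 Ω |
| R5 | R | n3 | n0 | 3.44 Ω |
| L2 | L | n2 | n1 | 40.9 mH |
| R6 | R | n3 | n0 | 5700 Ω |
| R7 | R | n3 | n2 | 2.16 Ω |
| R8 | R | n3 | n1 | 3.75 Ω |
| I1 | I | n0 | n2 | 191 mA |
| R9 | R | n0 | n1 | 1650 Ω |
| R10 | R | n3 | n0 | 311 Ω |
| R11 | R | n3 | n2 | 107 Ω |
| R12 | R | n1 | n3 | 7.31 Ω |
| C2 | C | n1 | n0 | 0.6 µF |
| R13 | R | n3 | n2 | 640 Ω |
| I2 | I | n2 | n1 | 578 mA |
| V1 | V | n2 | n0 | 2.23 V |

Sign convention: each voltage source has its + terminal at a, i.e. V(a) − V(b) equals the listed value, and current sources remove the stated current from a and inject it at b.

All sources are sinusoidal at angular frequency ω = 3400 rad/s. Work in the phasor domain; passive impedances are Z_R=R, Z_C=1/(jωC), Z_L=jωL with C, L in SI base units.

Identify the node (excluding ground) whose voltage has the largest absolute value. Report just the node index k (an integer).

1

Element admittances at ω=3400 rad/s:
  Y(R1) = 0.0009804+0.000j S between n2,n0
  Y(C1) = 0.000+0.06834j S between n0,n3
  Y(R2) = 0.4608+0.000j S between n2,n0
  Y(R3) = 0.0004484+0.000j S between n3,n1
  Y(L1) = 0.000-0.01885j S between n3,n2
  Y(R4) = 0.01205+0.000j S between n2,n1
  Y(R5) = 0.2907+0.000j S between n3,n0
  Y(L2) = 0.000-0.007191j S between n2,n1
  Y(R6) = 0.0001754+0.000j S between n3,n0
  Y(R7) = 0.4630+0.000j S between n3,n2
  Y(R8) = 0.2667+0.000j S between n3,n1
  I1: injects 0.191 A into n2 (from n0)
  Y(R9) = 0.0006061+0.000j S between n0,n1
  Y(R10) = 0.003215+0.000j S between n3,n0
  Y(R11) = 0.009346+0.000j S between n3,n2
  Y(R12) = 0.1368+0.000j S between n1,n3
  Y(C2) = 0.000+0.002040j S between n1,n0
  Y(R13) = 0.001563+0.000j S between n3,n2
  I2: injects 0.578 A into n1 (from n2)
  V1: constraint V(n2)−V(n0) = 2.23
Assemble and solve the 4×4 MNA system:
  V(n1)=3.486-0.1742j  V(n2)=2.230+0.000j  V(n3)=2.095-0.1844j
  i(V1)=-1.470-0.09598j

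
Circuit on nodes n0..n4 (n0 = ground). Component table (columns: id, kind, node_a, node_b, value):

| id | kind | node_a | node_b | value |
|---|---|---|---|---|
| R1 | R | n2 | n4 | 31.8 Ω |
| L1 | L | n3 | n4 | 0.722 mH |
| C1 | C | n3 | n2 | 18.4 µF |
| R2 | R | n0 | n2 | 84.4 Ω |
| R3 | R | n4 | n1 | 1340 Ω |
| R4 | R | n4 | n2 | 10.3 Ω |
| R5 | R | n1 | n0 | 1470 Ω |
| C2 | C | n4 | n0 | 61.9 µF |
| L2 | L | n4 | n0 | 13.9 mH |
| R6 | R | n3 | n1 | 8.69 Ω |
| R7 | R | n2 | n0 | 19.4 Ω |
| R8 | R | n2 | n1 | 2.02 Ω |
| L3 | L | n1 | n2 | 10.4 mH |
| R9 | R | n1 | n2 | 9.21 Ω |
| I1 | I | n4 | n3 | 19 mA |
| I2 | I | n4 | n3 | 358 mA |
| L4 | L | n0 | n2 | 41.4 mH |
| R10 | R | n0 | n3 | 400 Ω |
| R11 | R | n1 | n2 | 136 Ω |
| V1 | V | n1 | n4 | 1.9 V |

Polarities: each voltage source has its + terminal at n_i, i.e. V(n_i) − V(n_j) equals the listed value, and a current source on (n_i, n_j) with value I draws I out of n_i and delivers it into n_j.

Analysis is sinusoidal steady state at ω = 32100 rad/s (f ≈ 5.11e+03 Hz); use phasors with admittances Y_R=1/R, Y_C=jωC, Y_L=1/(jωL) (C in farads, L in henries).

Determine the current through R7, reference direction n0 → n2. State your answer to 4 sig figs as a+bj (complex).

-0.09747-0.01235j A

MNA unknowns: 4 node voltages V₁..V_4 plus 1 source current (V1)
R1: Y=0.03145+0.000j on G[2,4]
L1: Y=0.000-0.04315j on G[3,4]
C1: Y=0.000+0.5906j on G[3,2]
R2: Y=0.01185+0.000j on G[0,2]
R3: Y=0.0007463+0.000j on G[4,1]
R4: Y=0.09709+0.000j on G[4,2]
R5: Y=0.0006803+0.000j on G[1,0]
C2: Y=0.000+1.987j on G[4,0]
L2: Y=0.000-0.002241j on G[4,0]
R6: Y=0.1151+0.000j on G[3,1]
R7: Y=0.05155+0.000j on G[2,0]
R8: Y=0.4950+0.000j on G[2,1]
L3: Y=0.000-0.002995j on G[1,2]
R9: Y=0.1086+0.000j on G[1,2]
I1: z[4]−=0.019, z[3]+=0.019
I2: z[4]−=0.358, z[3]+=0.358
L4: Y=0.000-0.0007525j on G[0,2]
R10: Y=0.002500+0.000j on G[0,3]
R11: Y=0.007353+0.000j on G[1,2]
V1: row V1−V4=1.9, i_V1 at 1,4
solve → V1=1.894+0.06383j, V2=1.891+0.2396j, V3=2.134-0.3748j, V4=-0.006487+0.06383j
aux → i_V1=0.02395+0.05690j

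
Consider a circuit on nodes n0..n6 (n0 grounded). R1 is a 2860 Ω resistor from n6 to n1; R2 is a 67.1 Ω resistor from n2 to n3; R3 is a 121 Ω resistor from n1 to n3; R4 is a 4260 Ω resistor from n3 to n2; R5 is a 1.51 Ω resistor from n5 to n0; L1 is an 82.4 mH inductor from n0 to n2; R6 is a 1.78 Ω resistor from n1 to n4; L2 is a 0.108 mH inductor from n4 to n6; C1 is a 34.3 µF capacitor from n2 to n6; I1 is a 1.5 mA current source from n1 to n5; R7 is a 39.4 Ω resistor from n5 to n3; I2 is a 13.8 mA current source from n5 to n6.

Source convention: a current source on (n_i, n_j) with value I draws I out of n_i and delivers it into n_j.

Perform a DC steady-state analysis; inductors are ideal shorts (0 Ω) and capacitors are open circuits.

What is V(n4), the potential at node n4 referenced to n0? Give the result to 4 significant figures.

1.812 V

MNA unknowns: 6 node voltages V₁..V_6 plus 2 source currents (L1, L2)
R1: Y=0.0003497 on G[6,1]
R2: Y=0.01490 on G[2,3]
R3: Y=0.008264 on G[1,3]
R4: Y=0.0002347 on G[3,2]
R5: Y=0.6623 on G[5,0]
L1: row V0−V2=0, i_L1 at 0,2
R6: Y=0.5618 on G[1,4]
L2: row V4−V6=0, i_L2 at 4,6
C1: Y=0.000 on G[2,6]
I1: z[1]−=0.0015, z[5]+=0.0015
R7: Y=0.02538 on G[5,3]
I2: z[5]−=0.0138, z[6]+=0.0138
solve → V1=1.788, V2=0.000, V3=0.2993, V4=1.812, V5=-0.006841, V6=1.812
aux → i_L1=-0.004530, i_L2=-0.01379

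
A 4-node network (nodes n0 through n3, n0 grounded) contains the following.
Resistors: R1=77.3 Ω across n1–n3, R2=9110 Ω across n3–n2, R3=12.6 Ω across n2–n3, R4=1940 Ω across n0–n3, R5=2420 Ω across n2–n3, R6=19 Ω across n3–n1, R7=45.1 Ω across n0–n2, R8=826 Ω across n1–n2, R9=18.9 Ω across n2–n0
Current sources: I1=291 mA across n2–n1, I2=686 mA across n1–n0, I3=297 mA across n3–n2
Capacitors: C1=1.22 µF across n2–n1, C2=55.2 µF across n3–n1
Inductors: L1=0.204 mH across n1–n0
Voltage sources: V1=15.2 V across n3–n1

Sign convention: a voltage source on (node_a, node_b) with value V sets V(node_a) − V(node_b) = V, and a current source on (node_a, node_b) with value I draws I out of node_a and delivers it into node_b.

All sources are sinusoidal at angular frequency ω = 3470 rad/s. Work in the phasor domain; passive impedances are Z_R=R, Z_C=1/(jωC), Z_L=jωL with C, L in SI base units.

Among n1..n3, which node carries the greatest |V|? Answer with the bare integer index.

3

Element admittances at ω=3470 rad/s:
  Y(R1) = 0.01294+0.000j S between n1,n3
  Y(R2) = 0.0001098+0.000j S between n3,n2
  I1: injects 0.291 A into n1 (from n2)
  Y(R3) = 0.07937+0.000j S between n2,n3
  I2: injects 0.686 A into n0 (from n1)
  Y(R4) = 0.0005155+0.000j S between n0,n3
  Y(R5) = 0.0004132+0.000j S between n2,n3
  Y(R6) = 0.05263+0.000j S between n3,n1
  Y(C1) = 0.000+0.004233j S between n2,n1
  I3: injects 0.297 A into n2 (from n3)
  Y(L1) = 0.000-1.413j S between n1,n0
  Y(R7) = 0.02217+0.000j S between n0,n2
  Y(R8) = 0.001211+0.000j S between n1,n2
  Y(R9) = 0.05291+0.000j S between n2,n0
  Y(C2) = 0.000+0.1915j S between n3,n1
  V1: constraint V(n3)−V(n1) = 15.2
Assemble and solve the 4×4 MNA system:
  V(n1)=-0.03662-0.9057j  V(n2)=7.800-0.6827j  V(n3)=15.16-0.9057j
  i(V1)=-1.890-2.893j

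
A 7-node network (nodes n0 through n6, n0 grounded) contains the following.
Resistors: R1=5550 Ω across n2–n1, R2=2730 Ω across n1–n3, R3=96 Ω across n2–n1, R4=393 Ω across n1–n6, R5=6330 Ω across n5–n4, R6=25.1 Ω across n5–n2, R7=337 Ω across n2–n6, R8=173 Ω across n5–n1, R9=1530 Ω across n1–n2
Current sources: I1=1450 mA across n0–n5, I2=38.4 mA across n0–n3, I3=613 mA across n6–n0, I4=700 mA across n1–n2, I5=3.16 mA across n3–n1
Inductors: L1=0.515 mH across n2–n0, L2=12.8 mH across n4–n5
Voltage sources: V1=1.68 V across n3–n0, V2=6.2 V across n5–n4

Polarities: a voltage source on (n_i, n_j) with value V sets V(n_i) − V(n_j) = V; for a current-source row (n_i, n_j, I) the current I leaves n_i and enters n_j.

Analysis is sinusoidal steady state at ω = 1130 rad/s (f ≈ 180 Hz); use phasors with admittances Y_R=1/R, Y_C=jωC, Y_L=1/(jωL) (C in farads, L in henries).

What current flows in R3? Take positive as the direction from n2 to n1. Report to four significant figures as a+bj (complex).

0.4595+0.0001055j A

Element admittances at ω=1130 rad/s:
  Y(R1) = 0.0001802+0.000j S between n2,n1
  I1: injects 1.45 A into n5 (from n0)
  I2: injects 0.0384 A into n3 (from n0)
  I3: injects 0.613 A into n0 (from n6)
  I4: injects 0.7 A into n2 (from n1)
  Y(R2) = 0.0003663+0.000j S between n1,n3
  Y(R3) = 0.01042+0.000j S between n2,n1
  Y(R4) = 0.002545+0.000j S between n1,n6
  Y(R5) = 0.0001580+0.000j S between n5,n4
  Y(R6) = 0.03984+0.000j S between n5,n2
  I5: injects 0.00316 A into n1 (from n3)
  Y(L1) = 0.000-1.718j S between n2,n0
  Y(R7) = 0.002967+0.000j S between n2,n6
  Y(L2) = 0.000-0.06914j S between n4,n5
  Y(R8) = 0.005780+0.000j S between n5,n1
  Y(R9) = 0.0006536+0.000j S between n1,n2
  V1: constraint V(n3)−V(n0) = 1.68
  V2: constraint V(n5)−V(n4) = 6.2
Assemble and solve the 8×8 MNA system:
  V(n1)=-44.11+0.4886j  V(n2)=0.0001041+0.4987j  V(n3)=1.680+0.000j  V(n4)=19.99+0.4974j  V(n5)=26.19+0.4974j  V(n6)=-131.6+0.4940j
  i(V1)=0.01847+0.0001790j  i(V2)=-0.0009795+0.4287j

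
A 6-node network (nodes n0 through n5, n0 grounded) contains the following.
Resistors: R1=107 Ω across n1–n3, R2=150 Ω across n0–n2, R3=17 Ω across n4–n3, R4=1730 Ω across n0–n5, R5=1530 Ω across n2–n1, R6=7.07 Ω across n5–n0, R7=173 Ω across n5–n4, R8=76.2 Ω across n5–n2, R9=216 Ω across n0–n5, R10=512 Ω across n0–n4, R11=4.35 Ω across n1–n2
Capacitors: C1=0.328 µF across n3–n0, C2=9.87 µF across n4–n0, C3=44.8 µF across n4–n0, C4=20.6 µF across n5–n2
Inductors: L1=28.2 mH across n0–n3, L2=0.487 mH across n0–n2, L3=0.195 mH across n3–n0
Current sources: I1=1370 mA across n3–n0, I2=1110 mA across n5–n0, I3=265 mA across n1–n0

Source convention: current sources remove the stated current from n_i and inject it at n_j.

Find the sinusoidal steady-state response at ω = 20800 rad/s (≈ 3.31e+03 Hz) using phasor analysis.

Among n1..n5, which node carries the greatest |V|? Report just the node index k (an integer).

1

MNA unknowns: 5 node voltages V₁..V_5
R1: Y=0.009346+0.000j on G[1,3]
R2: Y=0.006667+0.000j on G[0,2]
R3: Y=0.05882+0.000j on G[4,3]
R4: Y=0.0005780+0.000j on G[0,5]
C1: Y=0.000+0.006822j on G[3,0]
L1: Y=0.000-0.001705j on G[0,3]
R5: Y=0.0006536+0.000j on G[2,1]
R6: Y=0.1414+0.000j on G[5,0]
R7: Y=0.005780+0.000j on G[5,4]
L2: Y=0.000-0.09872j on G[0,2]
R8: Y=0.01312+0.000j on G[5,2]
R9: Y=0.004630+0.000j on G[0,5]
R10: Y=0.001953+0.000j on G[0,4]
I1: z[3]−=1.37, z[0]+=1.37
C2: Y=0.000+0.2053j on G[4,0]
L3: Y=0.000-0.2465j on G[3,0]
C3: Y=0.000+0.9318j on G[4,0]
R11: Y=0.2299+0.000j on G[1,2]
C4: Y=0.000+0.4285j on G[5,2]
I2: z[5]−=1.11, z[0]+=1.11
I3: z[1]−=0.265, z[0]+=0.265
solve → V1=-7.531-4.940j, V2=-6.629-4.912j, V3=-1.422-5.642j, V4=-0.3176+0.08132j, V5=-5.187-4.118j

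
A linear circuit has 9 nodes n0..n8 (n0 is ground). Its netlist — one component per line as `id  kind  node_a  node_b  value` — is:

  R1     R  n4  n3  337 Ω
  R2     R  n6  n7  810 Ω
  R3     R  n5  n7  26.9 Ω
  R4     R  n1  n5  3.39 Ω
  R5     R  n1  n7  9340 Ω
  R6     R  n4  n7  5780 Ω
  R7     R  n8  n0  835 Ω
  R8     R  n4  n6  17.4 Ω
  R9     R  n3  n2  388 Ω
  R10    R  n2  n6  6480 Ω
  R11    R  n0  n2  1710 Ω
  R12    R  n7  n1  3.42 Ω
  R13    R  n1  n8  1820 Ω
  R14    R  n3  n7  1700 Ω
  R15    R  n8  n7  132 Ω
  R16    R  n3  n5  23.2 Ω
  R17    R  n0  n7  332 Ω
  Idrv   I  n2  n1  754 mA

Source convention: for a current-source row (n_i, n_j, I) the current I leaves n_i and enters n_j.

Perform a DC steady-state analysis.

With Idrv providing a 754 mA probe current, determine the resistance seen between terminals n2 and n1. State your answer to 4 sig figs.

Apply KCL at each of the 8 non-ground nodes and solve the resulting linear system.
Node n1: branches {R4, R5, R12, R13, Idrv} → V_1 = 31.59
Node n2: branches {R9, R10, R11, Idrv} → V_2 = -214.4
Node n3: branches {R1, R9, R14, R16} → V_3 = 15.94
Node n4: branches {R1, R6, R8} → V_4 = 12.81
Node n5: branches {R3, R4, R16} → V_5 = 29.72
Node n6: branches {R2, R8, R10} → V_6 = 12.59
Node n7: branches {R2, R3, R5, R6, R12, R14, R15, R17} → V_7 = 30.90
Node n8: branches {R7, R13, R15} → V_8 = 26.97

R_eq = 326.2 Ω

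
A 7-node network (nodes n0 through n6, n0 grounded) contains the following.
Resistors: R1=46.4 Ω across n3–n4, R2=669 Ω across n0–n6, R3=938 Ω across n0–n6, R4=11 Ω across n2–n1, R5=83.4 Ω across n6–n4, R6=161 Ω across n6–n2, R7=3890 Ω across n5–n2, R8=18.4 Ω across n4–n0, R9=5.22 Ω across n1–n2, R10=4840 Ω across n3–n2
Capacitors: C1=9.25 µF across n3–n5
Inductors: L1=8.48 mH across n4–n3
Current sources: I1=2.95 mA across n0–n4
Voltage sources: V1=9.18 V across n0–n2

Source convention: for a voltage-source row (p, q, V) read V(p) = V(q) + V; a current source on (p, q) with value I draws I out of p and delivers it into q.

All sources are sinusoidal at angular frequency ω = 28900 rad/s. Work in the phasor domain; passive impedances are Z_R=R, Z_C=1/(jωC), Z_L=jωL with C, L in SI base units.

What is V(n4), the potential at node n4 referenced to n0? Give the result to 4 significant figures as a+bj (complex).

Apply KCL at each of the 6 non-ground nodes and solve the resulting linear system.
Node n1: branches {R4, R9} → V_1 = -9.180+0.000j
Node n2: branches {R4, R6, R7, R9, R10, V1} → V_2 = -9.180+0.000j
Node n3: branches {R1, C1, R10, L1} → V_3 = -0.7457-0.03237j
Node n4: branches {R1, R5, R8, L1, I1} → V_4 = -0.5704+0.0002175j
Node n5: branches {C1, R7} → V_5 = -0.7457-0.02426j
Node n6: branches {R2, R3, R5, R6} → V_6 = -3.076+0.0001256j
Source currents: i(V1)=-0.04183+1.214e-05j

-0.5704+0.0002175j V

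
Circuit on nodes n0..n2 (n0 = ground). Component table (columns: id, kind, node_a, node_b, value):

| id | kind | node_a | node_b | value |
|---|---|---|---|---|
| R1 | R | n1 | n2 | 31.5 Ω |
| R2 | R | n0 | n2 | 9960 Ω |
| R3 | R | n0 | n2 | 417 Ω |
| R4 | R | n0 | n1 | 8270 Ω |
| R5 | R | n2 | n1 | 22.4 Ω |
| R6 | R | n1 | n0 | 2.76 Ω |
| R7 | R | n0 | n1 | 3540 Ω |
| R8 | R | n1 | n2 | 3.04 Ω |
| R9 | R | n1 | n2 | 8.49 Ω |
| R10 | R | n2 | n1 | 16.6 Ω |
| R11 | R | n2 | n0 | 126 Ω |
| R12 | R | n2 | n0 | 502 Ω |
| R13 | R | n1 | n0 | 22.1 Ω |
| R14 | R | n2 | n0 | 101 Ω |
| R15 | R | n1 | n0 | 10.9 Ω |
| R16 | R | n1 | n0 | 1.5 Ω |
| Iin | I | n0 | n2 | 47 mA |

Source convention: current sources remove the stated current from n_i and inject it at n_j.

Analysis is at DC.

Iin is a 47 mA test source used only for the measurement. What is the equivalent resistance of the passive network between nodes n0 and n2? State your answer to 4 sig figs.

R_eq = 2.432 Ω

Element admittances at DC:
  Y(R1) = 0.03175 S between n1,n2
  Y(R2) = 0.0001004 S between n0,n2
  Y(R3) = 0.002398 S between n0,n2
  Y(R4) = 0.0001209 S between n0,n1
  Y(R5) = 0.04464 S between n2,n1
  Y(R6) = 0.3623 S between n1,n0
  Y(R7) = 0.0002825 S between n0,n1
  Y(R8) = 0.3289 S between n1,n2
  Y(R9) = 0.1178 S between n1,n2
  Y(R10) = 0.06024 S between n2,n1
  Y(R11) = 0.007937 S between n2,n0
  Y(R12) = 0.001992 S between n2,n0
  Y(R13) = 0.04525 S between n1,n0
  Y(R14) = 0.009901 S between n2,n0
  Y(R15) = 0.09174 S between n1,n0
  Y(R16) = 0.6667 S between n1,n0
  Iin: injects 0.047 A into n2 (from n0)
Assemble and solve the 2×2 MNA system:
  V(n1)=0.03811  V(n2)=0.1143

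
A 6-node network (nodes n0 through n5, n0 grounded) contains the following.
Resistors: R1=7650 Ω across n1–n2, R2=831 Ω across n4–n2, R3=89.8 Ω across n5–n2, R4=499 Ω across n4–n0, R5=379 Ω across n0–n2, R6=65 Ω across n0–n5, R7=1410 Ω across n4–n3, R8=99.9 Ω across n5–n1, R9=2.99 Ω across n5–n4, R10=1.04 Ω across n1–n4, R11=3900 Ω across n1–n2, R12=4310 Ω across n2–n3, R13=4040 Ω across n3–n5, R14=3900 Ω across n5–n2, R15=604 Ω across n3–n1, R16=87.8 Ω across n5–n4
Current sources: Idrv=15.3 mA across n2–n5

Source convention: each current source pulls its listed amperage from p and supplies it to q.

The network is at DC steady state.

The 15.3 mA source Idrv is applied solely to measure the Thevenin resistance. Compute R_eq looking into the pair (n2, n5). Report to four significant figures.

Apply KCL at each of the 5 non-ground nodes and solve the resulting linear system.
Node n1: branches {R1, R8, R10, R11, R15} → V_1 = 0.1247
Node n2: branches {R1, R2, R3, R5, R11, R12, R14, Idrv} → V_2 = -0.8579
Node n3: branches {R7, R12, R13, R15} → V_3 = 0.04523
Node n4: branches {R2, R4, R7, R9, R10, R16} → V_4 = 0.1252
Node n5: branches {R3, R6, R8, R9, R13, R14, R16, Idrv} → V_5 = 0.1308

R_eq = 64.62 Ω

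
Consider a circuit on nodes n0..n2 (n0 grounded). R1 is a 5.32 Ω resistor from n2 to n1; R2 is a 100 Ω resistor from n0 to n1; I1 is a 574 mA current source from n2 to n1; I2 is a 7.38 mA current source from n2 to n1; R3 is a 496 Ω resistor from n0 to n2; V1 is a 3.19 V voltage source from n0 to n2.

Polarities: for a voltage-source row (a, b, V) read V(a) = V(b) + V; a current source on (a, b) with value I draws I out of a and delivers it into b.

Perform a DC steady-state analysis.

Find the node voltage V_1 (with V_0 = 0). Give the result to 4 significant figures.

Element admittances at DC:
  Y(R1) = 0.1880 S between n2,n1
  Y(R2) = 0.01000 S between n0,n1
  I1: injects 0.574 A into n1 (from n2)
  I2: injects 0.00738 A into n1 (from n2)
  Y(R3) = 0.002016 S between n0,n2
  V1: constraint V(n0)−V(n2) = 3.19
Assemble and solve the 3×3 MNA system:
  V(n1)=-0.09216  V(n2)=-3.190
  i(V1)=-0.007353

-0.09216 V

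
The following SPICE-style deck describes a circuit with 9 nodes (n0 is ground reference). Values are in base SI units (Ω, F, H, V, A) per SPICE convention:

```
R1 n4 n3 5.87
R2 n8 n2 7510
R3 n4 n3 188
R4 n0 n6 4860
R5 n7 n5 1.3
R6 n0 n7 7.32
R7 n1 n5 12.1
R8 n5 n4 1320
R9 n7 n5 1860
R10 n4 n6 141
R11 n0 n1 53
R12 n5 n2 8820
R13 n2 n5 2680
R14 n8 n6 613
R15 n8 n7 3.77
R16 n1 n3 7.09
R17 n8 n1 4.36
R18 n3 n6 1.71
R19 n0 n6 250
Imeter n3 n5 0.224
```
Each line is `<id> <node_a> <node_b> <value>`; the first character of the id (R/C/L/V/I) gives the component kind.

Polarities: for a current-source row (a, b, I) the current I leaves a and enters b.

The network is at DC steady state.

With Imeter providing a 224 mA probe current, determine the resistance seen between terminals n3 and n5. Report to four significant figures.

MNA unknowns: 8 node voltages V₁..V_8
R1: Y=0.1704 on G[4,3]
R2: Y=0.0001332 on G[8,2]
R3: Y=0.005319 on G[4,3]
R4: Y=0.0002058 on G[0,6]
R5: Y=0.7692 on G[7,5]
R6: Y=0.1366 on G[0,7]
R7: Y=0.08264 on G[1,5]
R8: Y=0.0007576 on G[5,4]
R9: Y=0.0005376 on G[7,5]
R10: Y=0.007092 on G[4,6]
R11: Y=0.01887 on G[0,1]
R12: Y=0.0001134 on G[5,2]
R13: Y=0.0003731 on G[2,5]
R14: Y=0.001631 on G[8,6]
R15: Y=0.2653 on G[8,7]
R16: Y=0.1410 on G[1,3]
R17: Y=0.2294 on G[8,1]
R18: Y=0.5848 on G[3,6]
R19: Y=0.004000 on G[0,6]
Imeter: z[3]−=0.224, z[5]+=0.224
solve → V1=-0.7232, V2=0.2139, V3=-2.210, V4=-2.199, V5=0.3414, V6=-2.189, V7=0.1673, V8=-0.2519

R_eq = 11.39 Ω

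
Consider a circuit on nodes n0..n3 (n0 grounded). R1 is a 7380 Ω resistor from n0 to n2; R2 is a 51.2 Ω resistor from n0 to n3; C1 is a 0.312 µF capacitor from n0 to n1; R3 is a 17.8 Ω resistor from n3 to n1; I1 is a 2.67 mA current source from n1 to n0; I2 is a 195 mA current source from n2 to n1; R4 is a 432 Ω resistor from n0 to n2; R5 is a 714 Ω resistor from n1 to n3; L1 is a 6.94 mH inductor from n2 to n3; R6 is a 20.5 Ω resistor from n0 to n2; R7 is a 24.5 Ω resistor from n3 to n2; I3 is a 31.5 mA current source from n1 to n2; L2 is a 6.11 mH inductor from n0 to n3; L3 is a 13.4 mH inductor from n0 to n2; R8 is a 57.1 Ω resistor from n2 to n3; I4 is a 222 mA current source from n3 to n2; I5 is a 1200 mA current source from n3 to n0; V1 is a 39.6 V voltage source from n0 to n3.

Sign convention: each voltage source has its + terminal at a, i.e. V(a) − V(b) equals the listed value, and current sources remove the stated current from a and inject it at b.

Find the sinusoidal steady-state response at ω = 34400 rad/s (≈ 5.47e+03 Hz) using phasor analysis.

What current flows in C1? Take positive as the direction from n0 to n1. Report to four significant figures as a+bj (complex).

MNA unknowns: 3 node voltages V₁..V_3 plus 1 source current (V1)
R1: Y=0.0001355+0.000j on G[0,2]
R2: Y=0.01953+0.000j on G[0,3]
C1: Y=0.000+0.01073j on G[0,1]
R3: Y=0.05618+0.000j on G[3,1]
I1: z[1]−=0.00267, z[0]+=0.00267
I2: z[2]−=0.195, z[1]+=0.195
R4: Y=0.002315+0.000j on G[0,2]
R5: Y=0.001401+0.000j on G[1,3]
L1: Y=0.000-0.004189j on G[2,3]
R6: Y=0.04878+0.000j on G[0,2]
R7: Y=0.04082+0.000j on G[3,2]
I3: z[1]−=0.0315, z[2]+=0.0315
L2: Y=0.000-0.004758j on G[0,3]
L3: Y=0.000-0.002169j on G[0,2]
R8: Y=0.01751+0.000j on G[2,3]
I4: z[3]−=0.222, z[2]+=0.222
I5: z[3]−=1.2, z[0]+=1.2
V1: row V0−V3=39.6, i_V1 at 0,3
solve → V1=-35.57+6.630j, V2=-20.57+0.3204j, V3=-39.60+0.000j
aux → i_V1=-0.6949-0.1323j

0.07116+0.3818j A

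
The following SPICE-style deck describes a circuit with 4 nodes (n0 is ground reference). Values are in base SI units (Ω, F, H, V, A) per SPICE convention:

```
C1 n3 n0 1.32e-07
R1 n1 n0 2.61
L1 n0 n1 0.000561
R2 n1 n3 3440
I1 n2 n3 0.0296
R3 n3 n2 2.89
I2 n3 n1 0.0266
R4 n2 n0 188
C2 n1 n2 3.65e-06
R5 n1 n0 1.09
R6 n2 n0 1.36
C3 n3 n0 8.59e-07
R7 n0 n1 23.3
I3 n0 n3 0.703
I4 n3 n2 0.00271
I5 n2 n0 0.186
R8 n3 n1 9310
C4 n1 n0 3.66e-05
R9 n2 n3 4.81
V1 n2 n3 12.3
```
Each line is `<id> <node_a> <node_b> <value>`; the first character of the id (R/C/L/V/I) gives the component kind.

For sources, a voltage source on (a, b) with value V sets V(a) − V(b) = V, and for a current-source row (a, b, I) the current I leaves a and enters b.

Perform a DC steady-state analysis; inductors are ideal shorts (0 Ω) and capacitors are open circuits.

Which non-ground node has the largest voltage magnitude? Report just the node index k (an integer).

3

MNA unknowns: 3 node voltages V₁..V_3 plus 2 source currents (L1, V1)
C1: Y=0.000 on G[3,0]
R1: Y=0.3831 on G[1,0]
L1: row V0−V1=0, i_L1 at 0,1
R2: Y=0.0002907 on G[1,3]
I1: z[2]−=0.0296, z[3]+=0.0296
R3: Y=0.3460 on G[3,2]
I2: z[3]−=0.0266, z[1]+=0.0266
R4: Y=0.005319 on G[2,0]
C2: Y=0.000 on G[1,2]
R5: Y=0.9174 on G[1,0]
R6: Y=0.7353 on G[2,0]
C3: Y=0.000 on G[3,0]
R7: Y=0.04292 on G[0,1]
I3: z[0]−=0.703, z[3]+=0.703
I4: z[3]−=0.00271, z[2]+=0.00271
I5: z[2]−=0.186, z[0]+=0.186
R8: Y=0.0001074 on G[3,1]
C4: Y=0.000 on G[1,0]
R9: Y=0.2079 on G[2,3]
V1: row V2−V3=12.3, i_V1 at 2,3
solve → V1=0.000, V2=0.6684, V3=-11.63
aux → i_L1=-0.02197, i_V1=-7.521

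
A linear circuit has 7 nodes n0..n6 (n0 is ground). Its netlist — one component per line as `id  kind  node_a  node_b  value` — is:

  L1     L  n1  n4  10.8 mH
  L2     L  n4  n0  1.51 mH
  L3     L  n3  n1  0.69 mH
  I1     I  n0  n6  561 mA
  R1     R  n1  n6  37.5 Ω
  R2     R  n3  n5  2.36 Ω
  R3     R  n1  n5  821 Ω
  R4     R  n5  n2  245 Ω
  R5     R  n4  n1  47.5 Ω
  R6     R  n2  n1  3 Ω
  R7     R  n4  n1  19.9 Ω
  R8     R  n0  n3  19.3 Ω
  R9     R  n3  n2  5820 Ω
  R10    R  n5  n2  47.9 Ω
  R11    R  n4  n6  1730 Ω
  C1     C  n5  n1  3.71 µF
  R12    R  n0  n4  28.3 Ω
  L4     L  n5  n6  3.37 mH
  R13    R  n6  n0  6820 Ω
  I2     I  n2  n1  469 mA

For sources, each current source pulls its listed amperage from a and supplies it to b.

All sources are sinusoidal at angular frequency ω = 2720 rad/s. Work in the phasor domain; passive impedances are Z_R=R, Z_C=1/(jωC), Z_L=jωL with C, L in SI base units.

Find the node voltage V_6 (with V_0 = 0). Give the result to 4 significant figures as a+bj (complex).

MNA unknowns: 6 node voltages V₁..V_6
L1: Y=0.000-0.03404j on G[1,4]
L2: Y=0.000-0.2435j on G[4,0]
L3: Y=0.000-0.5328j on G[3,1]
I1: z[0]−=0.561, z[6]+=0.561
R1: Y=0.02667+0.000j on G[1,6]
R2: Y=0.4237+0.000j on G[3,5]
R3: Y=0.001218+0.000j on G[1,5]
R4: Y=0.004082+0.000j on G[5,2]
R5: Y=0.02105+0.000j on G[4,1]
R6: Y=0.3333+0.000j on G[2,1]
R7: Y=0.05025+0.000j on G[4,1]
R8: Y=0.05181+0.000j on G[0,3]
R9: Y=0.0001718+0.000j on G[3,2]
R10: Y=0.02088+0.000j on G[5,2]
R11: Y=0.0005780+0.000j on G[4,6]
C1: Y=0.000+0.01009j on G[5,1]
R12: Y=0.03534+0.000j on G[0,4]
L4: Y=0.000-0.1091j on G[5,6]
R13: Y=0.0001466+0.000j on G[6,0]
I2: z[2]−=0.469, z[1]+=0.469
solve → V1=4.541+1.607j, V2=3.333+1.606j, V3=4.983+1.911j, V4=0.5779+1.155j, V5=5.975+1.588j, V6=7.098+6.062j

7.098+6.062j V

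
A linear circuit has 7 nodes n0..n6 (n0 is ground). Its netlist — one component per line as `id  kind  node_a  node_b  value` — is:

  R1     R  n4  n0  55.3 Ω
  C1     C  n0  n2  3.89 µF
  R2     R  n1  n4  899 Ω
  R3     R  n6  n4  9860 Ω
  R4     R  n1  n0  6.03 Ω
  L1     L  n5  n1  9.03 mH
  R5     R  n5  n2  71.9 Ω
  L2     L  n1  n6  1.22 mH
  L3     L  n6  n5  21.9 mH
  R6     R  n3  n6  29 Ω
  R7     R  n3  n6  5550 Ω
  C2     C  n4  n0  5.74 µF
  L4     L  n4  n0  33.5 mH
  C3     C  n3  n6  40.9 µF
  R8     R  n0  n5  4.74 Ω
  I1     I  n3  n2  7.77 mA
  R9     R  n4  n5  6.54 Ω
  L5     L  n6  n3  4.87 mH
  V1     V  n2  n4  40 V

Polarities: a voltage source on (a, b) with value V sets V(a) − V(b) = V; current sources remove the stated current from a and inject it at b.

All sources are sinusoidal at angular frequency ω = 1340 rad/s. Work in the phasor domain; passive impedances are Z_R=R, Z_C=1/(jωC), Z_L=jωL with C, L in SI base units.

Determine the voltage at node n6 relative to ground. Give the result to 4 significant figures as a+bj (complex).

-0.1467-0.4549j V

Element admittances at ω=1340 rad/s:
  Y(R1) = 0.01808+0.000j S between n4,n0
  Y(C1) = 0.000+0.005213j S between n0,n2
  Y(R2) = 0.001112+0.000j S between n1,n4
  Y(R3) = 0.0001014+0.000j S between n6,n4
  Y(R4) = 0.1658+0.000j S between n1,n0
  Y(L1) = 0.000-0.08264j S between n5,n1
  Y(R5) = 0.01391+0.000j S between n5,n2
  Y(L2) = 0.000-0.6117j S between n1,n6
  Y(L3) = 0.000-0.03408j S between n6,n5
  Y(R6) = 0.03448+0.000j S between n3,n6
  Y(R7) = 0.0001802+0.000j S between n3,n6
  Y(C2) = 0.000+0.007692j S between n4,n0
  Y(L4) = 0.000-0.02228j S between n4,n0
  Y(C3) = 0.000+0.05481j S between n3,n6
  Y(R8) = 0.2110+0.000j S between n0,n5
  I1: injects 0.00777 A into n2 (from n3)
  Y(R9) = 0.1529+0.000j S between n4,n5
  Y(L5) = 0.000-0.1532j S between n6,n3
  V1: constraint V(n2)−V(n4) = 40
Assemble and solve the 7×7 MNA system:
  V(n1)=-0.1792-0.4335j  V(n2)=37.53-1.789j  V(n3)=-0.1715-0.5252j  V(n4)=-2.471-1.789j  V(n5)=0.4322-0.6040j  V(n6)=-0.1467-0.4549j
  i(V1)=-0.5175-0.1791j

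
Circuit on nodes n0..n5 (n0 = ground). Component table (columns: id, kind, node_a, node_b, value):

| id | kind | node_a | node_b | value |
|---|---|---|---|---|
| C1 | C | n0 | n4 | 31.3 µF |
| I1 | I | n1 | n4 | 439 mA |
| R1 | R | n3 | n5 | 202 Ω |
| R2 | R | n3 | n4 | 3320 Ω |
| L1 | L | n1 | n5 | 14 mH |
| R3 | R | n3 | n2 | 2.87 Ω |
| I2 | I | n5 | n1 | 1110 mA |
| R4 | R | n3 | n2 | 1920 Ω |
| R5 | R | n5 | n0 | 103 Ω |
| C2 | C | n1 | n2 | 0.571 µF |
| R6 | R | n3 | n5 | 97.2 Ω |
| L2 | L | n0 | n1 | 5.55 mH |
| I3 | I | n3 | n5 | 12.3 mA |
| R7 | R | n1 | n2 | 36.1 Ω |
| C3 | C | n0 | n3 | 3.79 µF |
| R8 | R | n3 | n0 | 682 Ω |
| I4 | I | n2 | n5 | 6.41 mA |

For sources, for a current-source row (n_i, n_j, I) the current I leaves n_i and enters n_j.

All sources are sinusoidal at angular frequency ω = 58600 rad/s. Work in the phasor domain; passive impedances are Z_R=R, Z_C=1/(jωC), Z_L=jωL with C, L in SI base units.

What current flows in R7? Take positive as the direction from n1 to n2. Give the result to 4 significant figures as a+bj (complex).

Apply KCL at each of the 5 non-ground nodes and solve the resulting linear system.
Node n1: branches {I1, L1, I2, C2, L2, R7} → V_1 = 14.92-10.67j
Node n2: branches {R3, R4, C2, R7, I4} → V_2 = 2.361+0.2486j
Node n3: branches {R1, R2, R3, R4, R6, I3, C3, R8} → V_3 = 0.3349-0.08830j
Node n4: branches {C1, I1, R2} → V_4 = 2.481e-05-0.2394j
Node n5: branches {R1, L1, I2, R5, R6, I3, I4} → V_5 = -43.92-2.929j

0.3478-0.3025j A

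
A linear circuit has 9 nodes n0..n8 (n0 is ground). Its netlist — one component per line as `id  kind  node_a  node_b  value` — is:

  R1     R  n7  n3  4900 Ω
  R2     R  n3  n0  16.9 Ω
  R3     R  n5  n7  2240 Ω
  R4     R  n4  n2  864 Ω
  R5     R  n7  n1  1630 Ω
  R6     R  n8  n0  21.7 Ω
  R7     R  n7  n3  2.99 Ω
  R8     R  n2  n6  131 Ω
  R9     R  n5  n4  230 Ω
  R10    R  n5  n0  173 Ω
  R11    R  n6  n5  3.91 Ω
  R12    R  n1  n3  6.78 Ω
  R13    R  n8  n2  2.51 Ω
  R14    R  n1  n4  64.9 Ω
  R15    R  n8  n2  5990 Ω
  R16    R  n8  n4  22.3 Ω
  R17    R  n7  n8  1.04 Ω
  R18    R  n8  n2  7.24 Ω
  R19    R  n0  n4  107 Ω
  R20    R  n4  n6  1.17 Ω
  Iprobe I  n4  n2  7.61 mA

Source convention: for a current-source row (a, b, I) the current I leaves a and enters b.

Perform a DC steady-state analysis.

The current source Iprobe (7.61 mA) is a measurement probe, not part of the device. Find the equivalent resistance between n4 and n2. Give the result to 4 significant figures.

MNA unknowns: 8 node voltages V₁..V_8
R1: Y=0.0002041 on G[7,3]
R2: Y=0.05917 on G[3,0]
R3: Y=0.0004464 on G[5,7]
R4: Y=0.001157 on G[4,2]
R5: Y=0.0006135 on G[7,1]
R6: Y=0.04608 on G[8,0]
R7: Y=0.3344 on G[7,3]
R8: Y=0.007634 on G[2,6]
R9: Y=0.004348 on G[5,4]
R10: Y=0.005780 on G[5,0]
R11: Y=0.2558 on G[6,5]
R12: Y=0.1475 on G[1,3]
R13: Y=0.3984 on G[8,2]
R14: Y=0.01541 on G[1,4]
R15: Y=0.0001669 on G[8,2]
R16: Y=0.04484 on G[8,4]
R17: Y=0.9615 on G[7,8]
R18: Y=0.1381 on G[8,2]
R19: Y=0.009346 on G[0,4]
R20: Y=0.8547 on G[4,6]
Iprobe: z[4]−=0.00761, z[2]+=0.00761
solve → V1=-2.835e-05, V2=0.02755, V3=0.008206, V4=-0.07938, V5=-0.07608, V6=-0.07790, V7=0.01329, V8=0.01510

R_eq = 14.05 Ω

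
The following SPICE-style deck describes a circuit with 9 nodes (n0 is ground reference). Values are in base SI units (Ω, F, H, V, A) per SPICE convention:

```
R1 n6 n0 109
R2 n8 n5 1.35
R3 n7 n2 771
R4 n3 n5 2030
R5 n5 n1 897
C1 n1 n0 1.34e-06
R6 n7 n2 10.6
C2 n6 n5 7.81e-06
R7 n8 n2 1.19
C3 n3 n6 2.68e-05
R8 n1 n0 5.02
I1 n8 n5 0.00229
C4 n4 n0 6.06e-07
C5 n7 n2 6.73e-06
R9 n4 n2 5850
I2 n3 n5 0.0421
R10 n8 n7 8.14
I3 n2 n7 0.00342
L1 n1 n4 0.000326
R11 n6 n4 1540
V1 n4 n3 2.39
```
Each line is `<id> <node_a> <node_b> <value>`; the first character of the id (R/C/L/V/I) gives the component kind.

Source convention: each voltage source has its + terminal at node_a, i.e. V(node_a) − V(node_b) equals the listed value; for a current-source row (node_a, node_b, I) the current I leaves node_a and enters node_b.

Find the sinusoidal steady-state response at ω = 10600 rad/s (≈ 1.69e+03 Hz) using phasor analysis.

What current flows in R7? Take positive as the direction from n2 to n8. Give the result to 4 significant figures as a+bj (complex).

Apply KCL at each of the 8 non-ground nodes and solve the resulting linear system.
Node n1: branches {R5, C1, R8, L1} → V_1 = 0.1072-0.003631j
Node n2: branches {R3, R6, R7, C5, R9, I3} → V_2 = -2.266-0.7026j
Node n3: branches {R4, C3, I2, V1} → V_3 = -2.288+0.07948j
Node n4: branches {C4, R9, L1, R11, V1} → V_4 = 0.1018+0.07948j
Node n5: branches {R2, R4, R5, C2, I1, I2} → V_5 = -2.262-0.7036j
Node n6: branches {R1, C2, C3, R11} → V_6 = -2.278-0.1584j
Node n7: branches {R3, R6, C5, R10, I3} → V_7 = -2.252-0.7079j
Node n8: branches {R2, R7, I1, R10} → V_8 = -2.265-0.7034j
Source currents: i(V1)=-0.02549-0.002522j

-0.001228+0.0006818j A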